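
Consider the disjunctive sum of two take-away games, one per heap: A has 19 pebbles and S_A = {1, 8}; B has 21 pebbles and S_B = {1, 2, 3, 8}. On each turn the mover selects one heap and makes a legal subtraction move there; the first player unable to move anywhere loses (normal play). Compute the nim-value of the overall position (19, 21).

2

Heap A, S = {1, 8}:
G(0) = 0
G(1) = mex{0} = 1
G(2) = mex{1} = 0
G(3) = mex{0} = 1
G(4) = mex{1} = 0
G(5) = mex{0} = 1
G(6) = mex{1} = 0
G(7) = mex{0} = 1
G(8) = mex{1,0} = 2
G(9) = mex{2,1} = 0
G(10) = mex{0,0} = 1
G(11) = mex{1,1} = 0
G(12) = mex{0,0} = 1
G(13) = mex{1,1} = 0
G(14) = mex{0,0} = 1
G(15) = mex{1,1} = 0
G(16) = mex{0,2} = 1
G(17) = mex{1,0} = 2
G(18) = mex{2,1} = 0
G(19) = mex{0,0} = 1
G_A(19) = 1.
Heap B, S = {1, 2, 3, 8}:
n :  0  1  2  3  4  5  6  7  8  9 10 11 12 13 14 15 16 17 18 19 20 21
G :  0  1  2  3  0  1  2  3  4  0  1  2  3  0  1  2  3  4  0  1  2  3
G_B(21) = 3.
Combined Grundy value = 1 ⊕ 3 = 2.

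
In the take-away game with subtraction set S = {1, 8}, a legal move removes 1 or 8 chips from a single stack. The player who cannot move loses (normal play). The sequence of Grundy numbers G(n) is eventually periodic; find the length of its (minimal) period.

G(0) = 0
G(1) = mex{0} = 1
G(2) = mex{1} = 0
G(3) = mex{0} = 1
G(4) = mex{1} = 0
G(5) = mex{0} = 1
G(6) = mex{1} = 0
G(7) = mex{0} = 1
G(8) = mex{1,0} = 2
G(9) = mex{2,1} = 0
G(10) = mex{0,0} = 1
G(11) = mex{1,1} = 0
G(12) = mex{0,0} = 1
G(13) = mex{1,1} = 0
G(14) = mex{0,0} = 1
G(15) = mex{1,1} = 0
G(16) = mex{0,2} = 1
G(17) = mex{1,0} = 2
G(18) = mex{2,1} = 0
G(19) = mex{0,0} = 1
G(n+9) = G(n) holds for n = 0,…,7 (a full window of length max(S) = 8), so the sequence is purely periodic with period 9.

9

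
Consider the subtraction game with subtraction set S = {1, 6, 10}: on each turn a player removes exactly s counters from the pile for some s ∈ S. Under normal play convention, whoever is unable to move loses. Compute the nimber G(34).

G(0) = 0
G(1) = mex{0} = 1
G(2) = mex{1} = 0
G(3) = mex{0} = 1
G(4) = mex{1} = 0
G(5) = mex{0} = 1
G(6) = mex{1,0} = 2
G(7) = mex{2,1} = 0
G(8) = mex{0,0} = 1
G(9) = mex{1,1} = 0
G(10) = mex{0,0,0} = 1
G(11) = mex{1,1,1} = 0
G(12) = mex{0,2,0} = 1
G(13) = mex{1,0,1} = 2
G(14) = mex{2,1,0} = 3
G(15) = mex{3,0,1} = 2
G(16) = mex{2,1,2} = 0
G(17) = mex{0,0,0} = 1
G(18) = mex{1,1,1} = 0
G(19) = mex{0,2,0} = 1
G(20) = mex{1,3,1} = 0
G(21) = mex{0,2,0} = 1
G(22) = mex{1,0,1} = 2
G(23) = mex{2,1,2} = 0
G(24) = mex{0,0,3} = 1
G(25) = mex{1,1,2} = 0
G(26) = mex{0,0,0} = 1
G(27) = mex{1,1,1} = 0
G(28) = mex{0,2,0} = 1
G(29) = mex{1,0,1} = 2
G(30) = mex{2,1,0} = 3
G(31) = mex{3,0,1} = 2
G(32) = mex{2,1,2} = 0
G(33) = mex{0,0,0} = 1
G(34) = mex{1,1,1} = 0

0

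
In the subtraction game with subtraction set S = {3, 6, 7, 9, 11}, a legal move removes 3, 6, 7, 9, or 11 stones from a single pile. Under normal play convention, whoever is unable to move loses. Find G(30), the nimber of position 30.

0

G(0) = 0
G(1) = mex{} = 0
G(2) = mex{} = 0
G(3) = mex{0} = 1
G(4) = mex{0} = 1
G(5) = mex{0} = 1
G(6) = mex{1,0} = 2
G(7) = mex{1,0,0} = 2
G(8) = mex{1,0,0} = 2
G(9) = mex{2,1,0,0} = 3
G(10) = mex{2,1,1,0} = 3
G(11) = mex{2,1,1,0,0} = 3
G(12) = mex{3,2,1,1,0} = 4
G(13) = mex{3,2,2,1,0} = 4
G(14) = mex{3,2,2,1,1} = 0
G(15) = mex{4,3,2,2,1} = 0
G(16) = mex{4,3,3,2,1} = 0
G(17) = mex{0,3,3,2,2} = 1
G(18) = mex{0,4,3,3,2} = 1
G(19) = mex{0,4,4,3,2} = 1
G(20) = mex{1,0,4,3,3} = 2
G(21) = mex{1,0,0,4,3} = 2
G(22) = mex{1,0,0,4,3} = 2
G(23) = mex{2,1,0,0,4} = 3
G(24) = mex{2,1,1,0,4} = 3
G(25) = mex{2,1,1,0,0} = 3
G(26) = mex{3,2,1,1,0} = 4
G(27) = mex{3,2,2,1,0} = 4
G(28) = mex{3,2,2,1,1} = 0
G(29) = mex{4,3,2,2,1} = 0
G(30) = mex{4,3,3,2,1} = 0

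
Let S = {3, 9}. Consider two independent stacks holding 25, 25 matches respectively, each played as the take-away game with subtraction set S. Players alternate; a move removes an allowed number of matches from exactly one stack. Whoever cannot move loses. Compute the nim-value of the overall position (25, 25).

0

All stacks use S = {3, 9}:
n :  0  1  2  3  4  5  6  7  8  9 10 11 12 13 14 15 16 17 18 19 20 21 22 23 24 25
G :  0  0  0  1  1  1  0  0  0  1  1  1  0  0  0  1  1  1  0  0  0  1  1  1  0  0
Stack A: G(25) = 0.
Stack B: G(25) = 0.
Combined Grundy value = 0 ⊕ 0 = 0.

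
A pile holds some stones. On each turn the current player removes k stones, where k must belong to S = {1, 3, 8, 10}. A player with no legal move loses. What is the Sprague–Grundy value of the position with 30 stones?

2

n :  0  1  2  3  4  5  6  7  8  9 10 11 12 13 14 15 16 17 18 19 20 21 22 23 24 25 26 27 28 29 30
G :  0  1  0  1  0  1  0  1  2  3  2  0  1  0  1  0  1  0  1  2  3  2  0  1  0  1  0  1  0  1  2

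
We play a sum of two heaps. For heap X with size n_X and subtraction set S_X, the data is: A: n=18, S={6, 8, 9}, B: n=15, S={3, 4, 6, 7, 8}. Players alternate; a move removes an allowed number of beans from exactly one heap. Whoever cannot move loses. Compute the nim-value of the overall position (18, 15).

Heap A, S = {6, 8, 9}:
G(0) = 0
G(1) = mex{} = 0
G(2) = mex{} = 0
G(3) = mex{} = 0
G(4) = mex{} = 0
G(5) = mex{} = 0
G(6) = mex{0} = 1
G(7) = mex{0} = 1
G(8) = mex{0,0} = 1
G(9) = mex{0,0,0} = 1
G(10) = mex{0,0,0} = 1
G(11) = mex{0,0,0} = 1
G(12) = mex{1,0,0} = 2
G(13) = mex{1,0,0} = 2
G(14) = mex{1,1,0} = 2
G(15) = mex{1,1,1} = 0
G(16) = mex{1,1,1} = 0
G(17) = mex{1,1,1} = 0
G(18) = mex{2,1,1} = 0
G_A(18) = 0.
Heap B, S = {3, 4, 6, 7, 8}:
n :  0  1  2  3  4  5  6  7  8  9 10 11 12 13 14 15
G :  0  0  0  1  1  1  2  2  2  3  3  0  0  0  1  1
G_B(15) = 1.
Combined Grundy value = 0 ⊕ 1 = 1.

1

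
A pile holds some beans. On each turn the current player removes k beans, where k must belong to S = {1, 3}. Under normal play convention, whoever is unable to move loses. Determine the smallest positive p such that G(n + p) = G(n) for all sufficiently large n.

2

G(0) = 0
G(1) = mex{0} = 1
G(2) = mex{1} = 0
G(3) = mex{0,0} = 1
G(4) = mex{1,1} = 0
G(5) = mex{0,0} = 1
G(6) = mex{1,1} = 0
G(7) = mex{0,0} = 1
G(8) = mex{1,1} = 0
G(9) = mex{0,0} = 1
G(10) = mex{1,1} = 0
G(11) = mex{0,0} = 1
G(12) = mex{1,1} = 0
G(13) = mex{0,0} = 1
G(14) = mex{1,1} = 0
G(n+2) = G(n) holds for n = 0,…,2 (a full window of length max(S) = 3), so the sequence is purely periodic with period 2.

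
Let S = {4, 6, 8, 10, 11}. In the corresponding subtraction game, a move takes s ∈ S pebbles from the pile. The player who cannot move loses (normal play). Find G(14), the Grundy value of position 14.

n :  0  1  2  3  4  5  6  7  8  9 10 11 12 13 14
G :  0  0  0  0  1  1  1  1  2  2  2  2  3  3  3

3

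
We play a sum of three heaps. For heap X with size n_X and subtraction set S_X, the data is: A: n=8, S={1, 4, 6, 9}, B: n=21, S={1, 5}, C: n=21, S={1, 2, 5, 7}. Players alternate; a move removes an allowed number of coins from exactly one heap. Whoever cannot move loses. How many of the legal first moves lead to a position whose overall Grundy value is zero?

0

Heap A, S = {1, 4, 6, 9}:
G(0) = 0
G(1) = mex{0} = 1
G(2) = mex{1} = 0
G(3) = mex{0} = 1
G(4) = mex{1,0} = 2
G(5) = mex{2,1} = 0
G(6) = mex{0,0,0} = 1
G(7) = mex{1,1,1} = 0
G(8) = mex{0,2,0} = 1
G_A(8) = 1.
Heap B, S = {1, 5}:
G(0) = 0
G(1) = mex{0} = 1
G(2) = mex{1} = 0
G(3) = mex{0} = 1
G(4) = mex{1} = 0
G(5) = mex{0,0} = 1
G(6) = mex{1,1} = 0
G(7) = mex{0,0} = 1
G(8) = mex{1,1} = 0
G(9) = mex{0,0} = 1
G(10) = mex{1,1} = 0
G(11) = mex{0,0} = 1
G(12) = mex{1,1} = 0
G(13) = mex{0,0} = 1
G(14) = mex{1,1} = 0
G(15) = mex{0,0} = 1
G(16) = mex{1,1} = 0
G(17) = mex{0,0} = 1
G(18) = mex{1,1} = 0
G(19) = mex{0,0} = 1
G(20) = mex{1,1} = 0
G(21) = mex{0,0} = 1
G_B(21) = 1.
Heap C, S = {1, 2, 5, 7}:
G(0) = 0
G(1) = mex{0} = 1
G(2) = mex{1,0} = 2
G(3) = mex{2,1} = 0
G(4) = mex{0,2} = 1
G(5) = mex{1,0,0} = 2
G(6) = mex{2,1,1} = 0
G(7) = mex{0,2,2,0} = 1
G(8) = mex{1,0,0,1} = 2
G(9) = mex{2,1,1,2} = 0
G(10) = mex{0,2,2,0} = 1
G(11) = mex{1,0,0,1} = 2
G(12) = mex{2,1,1,2} = 0
G(13) = mex{0,2,2,0} = 1
G(14) = mex{1,0,0,1} = 2
G(15) = mex{2,1,1,2} = 0
G(16) = mex{0,2,2,0} = 1
G(17) = mex{1,0,0,1} = 2
G(18) = mex{2,1,1,2} = 0
G(19) = mex{0,2,2,0} = 1
G(20) = mex{1,0,0,1} = 2
G(21) = mex{2,1,1,2} = 0
G_C(21) = 0.
Combined Grundy value = 1 ⊕ 1 ⊕ 0 = 0.
A winning move leaves total XOR = 0, i.e. changes one component's Grundy value g to g ⊕ X where X is the current total.
Heap A: target g' = 1⊕0 = 1, but every legal move changes the Grundy value (mex property), so 0 moves.
Heap B: target g' = 1⊕0 = 1, but every legal move changes the Grundy value (mex property), so 0 moves.
Heap C: target g' = 0⊕0 = 0, but every legal move changes the Grundy value (mex property), so 0 moves.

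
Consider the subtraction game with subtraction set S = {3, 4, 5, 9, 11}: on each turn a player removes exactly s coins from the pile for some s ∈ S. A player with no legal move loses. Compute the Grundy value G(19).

n :  0  1  2  3  4  5  6  7  8  9 10 11 12 13 14 15 16 17 18 19
G :  0  0  0  1  1  1  2  2  0  3  3  1  4  2  0  0  0  1  1  1

1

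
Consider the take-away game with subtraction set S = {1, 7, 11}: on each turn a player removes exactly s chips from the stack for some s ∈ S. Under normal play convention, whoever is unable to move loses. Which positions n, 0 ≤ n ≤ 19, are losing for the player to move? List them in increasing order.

G(0) = 0
G(1) = mex{0} = 1
G(2) = mex{1} = 0
G(3) = mex{0} = 1
G(4) = mex{1} = 0
G(5) = mex{0} = 1
G(6) = mex{1} = 0
G(7) = mex{0,0} = 1
G(8) = mex{1,1} = 0
G(9) = mex{0,0} = 1
G(10) = mex{1,1} = 0
G(11) = mex{0,0,0} = 1
G(12) = mex{1,1,1} = 0
G(13) = mex{0,0,0} = 1
G(14) = mex{1,1,1} = 0
G(15) = mex{0,0,0} = 1
G(16) = mex{1,1,1} = 0
G(17) = mex{0,0,0} = 1
G(18) = mex{1,1,1} = 0
G(19) = mex{0,0,0} = 1
P-positions are exactly the n with G(n) = 0.

0, 2, 4, 6, 8, 10, 12, 14, 16, 18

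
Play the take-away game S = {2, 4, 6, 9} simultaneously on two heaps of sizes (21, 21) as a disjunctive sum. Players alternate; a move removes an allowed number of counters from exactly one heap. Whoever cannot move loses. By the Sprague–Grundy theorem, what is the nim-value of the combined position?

0

All heaps use S = {2, 4, 6, 9}:
G(0) = 0
G(1) = mex{} = 0
G(2) = mex{0} = 1
G(3) = mex{0} = 1
G(4) = mex{1,0} = 2
G(5) = mex{1,0} = 2
G(6) = mex{2,1,0} = 3
G(7) = mex{2,1,0} = 3
G(8) = mex{3,2,1} = 0
G(9) = mex{3,2,1,0} = 4
G(10) = mex{0,3,2,0} = 1
G(11) = mex{4,3,2,1} = 0
G(12) = mex{1,0,3,1} = 2
G(13) = mex{0,4,3,2} = 1
G(14) = mex{2,1,0,2} = 3
G(15) = mex{1,0,4,3} = 2
G(16) = mex{3,2,1,3} = 0
G(17) = mex{2,1,0,0} = 3
G(18) = mex{0,3,2,4} = 1
G(19) = mex{3,2,1,1} = 0
G(20) = mex{1,0,3,0} = 2
G(21) = mex{0,3,2,2} = 1
Heap A: G(21) = 1.
Heap B: G(21) = 1.
Combined Grundy value = 1 ⊕ 1 = 0.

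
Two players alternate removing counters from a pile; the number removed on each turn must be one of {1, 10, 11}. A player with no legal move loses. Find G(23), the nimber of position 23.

1

n :  0  1  2  3  4  5  6  7  8  9 10 11 12 13 14 15 16 17 18 19 20 21 22 23
G :  0  1  0  1  0  1  0  1  0  1  2  3  2  3  2  3  2  3  2  3  0  1  0  1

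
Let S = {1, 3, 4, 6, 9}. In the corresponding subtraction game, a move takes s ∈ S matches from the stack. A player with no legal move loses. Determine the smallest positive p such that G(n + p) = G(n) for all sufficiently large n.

12

n :  0  1  2  3  4  5  6  7  8  9 10 11 12 13 14 15 16 17 18 19 20 21 22 23 24 25
G :  0  1  0  1  2  3  2  0  1  4  3  2  0  1  0  1  2  3  2  0  1  4  3  2  0  1
G(n+12) = G(n) holds for n = 0,…,8 (a full window of length max(S) = 9), so the sequence is purely periodic with period 12.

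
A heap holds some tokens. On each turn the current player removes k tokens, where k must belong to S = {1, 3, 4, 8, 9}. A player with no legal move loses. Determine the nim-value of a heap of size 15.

1

n :  0  1  2  3  4  5  6  7  8  9 10 11 12 13 14 15
G :  0  1  0  1  2  3  2  0  1  4  3  2  0  1  0  1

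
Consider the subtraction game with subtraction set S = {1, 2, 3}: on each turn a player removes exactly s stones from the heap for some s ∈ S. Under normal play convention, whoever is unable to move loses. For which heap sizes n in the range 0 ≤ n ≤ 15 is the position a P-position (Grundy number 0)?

n :  0  1  2  3  4  5  6  7  8  9 10 11 12 13 14 15
G :  0  1  2  3  0  1  2  3  0  1  2  3  0  1  2  3
P-positions are exactly the n with G(n) = 0.

0, 4, 8, 12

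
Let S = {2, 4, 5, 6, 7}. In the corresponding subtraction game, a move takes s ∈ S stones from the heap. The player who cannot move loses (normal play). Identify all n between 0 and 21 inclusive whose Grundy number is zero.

G(0) = 0
G(1) = mex{} = 0
G(2) = mex{0} = 1
G(3) = mex{0} = 1
G(4) = mex{1,0} = 2
G(5) = mex{1,0,0} = 2
G(6) = mex{2,1,0,0} = 3
G(7) = mex{2,1,1,0,0} = 3
G(8) = mex{3,2,1,1,0} = 4
G(9) = mex{3,2,2,1,1} = 0
G(10) = mex{4,3,2,2,1} = 0
G(11) = mex{0,3,3,2,2} = 1
G(12) = mex{0,4,3,3,2} = 1
G(13) = mex{1,0,4,3,3} = 2
G(14) = mex{1,0,0,4,3} = 2
G(15) = mex{2,1,0,0,4} = 3
G(16) = mex{2,1,1,0,0} = 3
G(17) = mex{3,2,1,1,0} = 4
G(18) = mex{3,2,2,1,1} = 0
G(19) = mex{4,3,2,2,1} = 0
G(20) = mex{0,3,3,2,2} = 1
G(21) = mex{0,4,3,3,2} = 1
P-positions are exactly the n with G(n) = 0.

0, 1, 9, 10, 18, 19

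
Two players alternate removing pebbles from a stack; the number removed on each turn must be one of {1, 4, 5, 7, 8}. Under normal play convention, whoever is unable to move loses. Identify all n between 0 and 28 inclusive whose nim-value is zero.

0, 2, 11, 13, 22, 24

G(0) = 0
G(1) = mex{0} = 1
G(2) = mex{1} = 0
G(3) = mex{0} = 1
G(4) = mex{1,0} = 2
G(5) = mex{2,1,0} = 3
G(6) = mex{3,0,1} = 2
G(7) = mex{2,1,0,0} = 3
G(8) = mex{3,2,1,1,0} = 4
G(9) = mex{4,3,2,0,1} = 5
G(10) = mex{5,2,3,1,0} = 4
G(11) = mex{4,3,2,2,1} = 0
G(12) = mex{0,4,3,3,2} = 1
G(13) = mex{1,5,4,2,3} = 0
G(14) = mex{0,4,5,3,2} = 1
G(15) = mex{1,0,4,4,3} = 2
G(16) = mex{2,1,0,5,4} = 3
G(17) = mex{3,0,1,4,5} = 2
G(18) = mex{2,1,0,0,4} = 3
G(19) = mex{3,2,1,1,0} = 4
G(20) = mex{4,3,2,0,1} = 5
G(21) = mex{5,2,3,1,0} = 4
G(22) = mex{4,3,2,2,1} = 0
G(23) = mex{0,4,3,3,2} = 1
G(24) = mex{1,5,4,2,3} = 0
G(25) = mex{0,4,5,3,2} = 1
G(26) = mex{1,0,4,4,3} = 2
G(27) = mex{2,1,0,5,4} = 3
G(28) = mex{3,0,1,4,5} = 2
P-positions are exactly the n with G(n) = 0.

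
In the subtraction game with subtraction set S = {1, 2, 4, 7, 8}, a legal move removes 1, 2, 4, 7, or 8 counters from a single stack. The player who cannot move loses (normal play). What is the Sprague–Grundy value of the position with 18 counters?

0

G(0) = 0
G(1) = mex{0} = 1
G(2) = mex{1,0} = 2
G(3) = mex{2,1} = 0
G(4) = mex{0,2,0} = 1
G(5) = mex{1,0,1} = 2
G(6) = mex{2,1,2} = 0
G(7) = mex{0,2,0,0} = 1
G(8) = mex{1,0,1,1,0} = 2
G(9) = mex{2,1,2,2,1} = 0
G(10) = mex{0,2,0,0,2} = 1
G(11) = mex{1,0,1,1,0} = 2
G(12) = mex{2,1,2,2,1} = 0
G(13) = mex{0,2,0,0,2} = 1
G(14) = mex{1,0,1,1,0} = 2
G(15) = mex{2,1,2,2,1} = 0
G(16) = mex{0,2,0,0,2} = 1
G(17) = mex{1,0,1,1,0} = 2
G(18) = mex{2,1,2,2,1} = 0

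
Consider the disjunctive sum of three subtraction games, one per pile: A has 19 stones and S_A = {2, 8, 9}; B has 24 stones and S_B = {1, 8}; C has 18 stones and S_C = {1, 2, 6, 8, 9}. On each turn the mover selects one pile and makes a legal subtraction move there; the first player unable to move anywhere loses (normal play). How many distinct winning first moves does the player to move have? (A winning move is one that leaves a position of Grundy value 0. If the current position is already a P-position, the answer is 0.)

Pile A, S = {2, 8, 9}:
G(0) = 0
G(1) = mex{} = 0
G(2) = mex{0} = 1
G(3) = mex{0} = 1
G(4) = mex{1} = 0
G(5) = mex{1} = 0
G(6) = mex{0} = 1
G(7) = mex{0} = 1
G(8) = mex{1,0} = 2
G(9) = mex{1,0,0} = 2
G(10) = mex{2,1,0} = 3
G(11) = mex{2,1,1} = 0
G(12) = mex{3,0,1} = 2
G(13) = mex{0,0,0} = 1
G(14) = mex{2,1,0} = 3
G(15) = mex{1,1,1} = 0
G(16) = mex{3,2,1} = 0
G(17) = mex{0,2,2} = 1
G(18) = mex{0,3,2} = 1
G(19) = mex{1,0,3} = 2
G_A(19) = 2.
Pile B, S = {1, 8}:
G(0) = 0
G(1) = mex{0} = 1
G(2) = mex{1} = 0
G(3) = mex{0} = 1
G(4) = mex{1} = 0
G(5) = mex{0} = 1
G(6) = mex{1} = 0
G(7) = mex{0} = 1
G(8) = mex{1,0} = 2
G(9) = mex{2,1} = 0
G(10) = mex{0,0} = 1
G(11) = mex{1,1} = 0
G(12) = mex{0,0} = 1
G(13) = mex{1,1} = 0
G(14) = mex{0,0} = 1
G(15) = mex{1,1} = 0
G(16) = mex{0,2} = 1
G(17) = mex{1,0} = 2
G(18) = mex{2,1} = 0
G(19) = mex{0,0} = 1
G(20) = mex{1,1} = 0
G(21) = mex{0,0} = 1
G(22) = mex{1,1} = 0
G(23) = mex{0,0} = 1
G(24) = mex{1,1} = 0
G_B(24) = 0.
Pile C, S = {1, 2, 6, 8, 9}:
G(0) = 0
G(1) = mex{0} = 1
G(2) = mex{1,0} = 2
G(3) = mex{2,1} = 0
G(4) = mex{0,2} = 1
G(5) = mex{1,0} = 2
G(6) = mex{2,1,0} = 3
G(7) = mex{3,2,1} = 0
G(8) = mex{0,3,2,0} = 1
G(9) = mex{1,0,0,1,0} = 2
G(10) = mex{2,1,1,2,1} = 0
G(11) = mex{0,2,2,0,2} = 1
G(12) = mex{1,0,3,1,0} = 2
G(13) = mex{2,1,0,2,1} = 3
G(14) = mex{3,2,1,3,2} = 0
G(15) = mex{0,3,2,0,3} = 1
G(16) = mex{1,0,0,1,0} = 2
G(17) = mex{2,1,1,2,1} = 0
G(18) = mex{0,2,2,0,2} = 1
G_C(18) = 1.
Combined Grundy value = 2 ⊕ 0 ⊕ 1 = 3.
A winning move leaves total XOR = 0, i.e. changes one component's Grundy value g to g ⊕ X where X is the current total.
Pile A: need g' = 2⊕3 = 1. Options: 19−2→G=1, 19−8→G=0, 19−9→G=3. Hits: 1.
Pile B: need g' = 0⊕3 = 3. Options: 24−1→G=1, 24−8→G=1. Hits: 0.
Pile C: need g' = 1⊕3 = 2. Options: 18−1→G=0, 18−2→G=2, 18−6→G=2, 18−8→G=0, 18−9→G=2. Hits: 3.

4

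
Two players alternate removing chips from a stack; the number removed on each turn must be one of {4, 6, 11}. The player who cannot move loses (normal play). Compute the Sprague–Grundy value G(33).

2

G(0) = 0
G(1) = mex{} = 0
G(2) = mex{} = 0
G(3) = mex{} = 0
G(4) = mex{0} = 1
G(5) = mex{0} = 1
G(6) = mex{0,0} = 1
G(7) = mex{0,0} = 1
G(8) = mex{1,0} = 2
G(9) = mex{1,0} = 2
G(10) = mex{1,1} = 0
G(11) = mex{1,1,0} = 2
G(12) = mex{2,1,0} = 3
G(13) = mex{2,1,0} = 3
G(14) = mex{0,2,0} = 1
G(15) = mex{2,2,1} = 0
G(16) = mex{3,0,1} = 2
G(17) = mex{3,2,1} = 0
G(18) = mex{1,3,1} = 0
G(19) = mex{0,3,2} = 1
G(20) = mex{2,1,2} = 0
G(21) = mex{0,0,0} = 1
G(22) = mex{0,2,2} = 1
G(23) = mex{1,0,3} = 2
G(24) = mex{0,0,3} = 1
G(25) = mex{1,1,1} = 0
G(26) = mex{1,0,0} = 2
G(27) = mex{2,1,2} = 0
G(28) = mex{1,1,0} = 2
G(29) = mex{0,2,0} = 1
G(30) = mex{2,1,1} = 0
G(31) = mex{0,0,0} = 1
G(32) = mex{2,2,1} = 0
G(33) = mex{1,0,1} = 2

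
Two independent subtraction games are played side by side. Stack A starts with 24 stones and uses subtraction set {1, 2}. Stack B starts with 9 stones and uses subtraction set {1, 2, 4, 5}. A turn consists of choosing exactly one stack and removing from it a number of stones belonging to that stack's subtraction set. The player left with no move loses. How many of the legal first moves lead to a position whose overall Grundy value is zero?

0

Stack A, S = {1, 2}:
G(0) = 0
G(1) = mex{0} = 1
G(2) = mex{1,0} = 2
G(3) = mex{2,1} = 0
G(4) = mex{0,2} = 1
G(5) = mex{1,0} = 2
G(6) = mex{2,1} = 0
G(7) = mex{0,2} = 1
G(8) = mex{1,0} = 2
G(9) = mex{2,1} = 0
G(10) = mex{0,2} = 1
G(11) = mex{1,0} = 2
G(12) = mex{2,1} = 0
G(13) = mex{0,2} = 1
G(14) = mex{1,0} = 2
G(15) = mex{2,1} = 0
G(16) = mex{0,2} = 1
G(17) = mex{1,0} = 2
G(18) = mex{2,1} = 0
G(19) = mex{0,2} = 1
G(20) = mex{1,0} = 2
G(21) = mex{2,1} = 0
G(22) = mex{0,2} = 1
G(23) = mex{1,0} = 2
G(24) = mex{2,1} = 0
G_A(24) = 0.
Stack B, S = {1, 2, 4, 5}:
G(0) = 0
G(1) = mex{0} = 1
G(2) = mex{1,0} = 2
G(3) = mex{2,1} = 0
G(4) = mex{0,2,0} = 1
G(5) = mex{1,0,1,0} = 2
G(6) = mex{2,1,2,1} = 0
G(7) = mex{0,2,0,2} = 1
G(8) = mex{1,0,1,0} = 2
G(9) = mex{2,1,2,1} = 0
G_B(9) = 0.
Combined Grundy value = 0 ⊕ 0 = 0.
A winning move leaves total XOR = 0, i.e. changes one component's Grundy value g to g ⊕ X where X is the current total.
Stack A: target g' = 0⊕0 = 0, but every legal move changes the Grundy value (mex property), so 0 moves.
Stack B: target g' = 0⊕0 = 0, but every legal move changes the Grundy value (mex property), so 0 moves.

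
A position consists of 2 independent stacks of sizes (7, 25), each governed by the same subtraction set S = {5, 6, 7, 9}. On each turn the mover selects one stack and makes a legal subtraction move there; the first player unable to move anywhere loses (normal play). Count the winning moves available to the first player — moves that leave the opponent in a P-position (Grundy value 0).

All stacks use S = {5, 6, 7, 9}:
G(0) = 0
G(1) = mex{} = 0
G(2) = mex{} = 0
G(3) = mex{} = 0
G(4) = mex{} = 0
G(5) = mex{0} = 1
G(6) = mex{0,0} = 1
G(7) = mex{0,0,0} = 1
G(8) = mex{0,0,0} = 1
G(9) = mex{0,0,0,0} = 1
G(10) = mex{1,0,0,0} = 2
G(11) = mex{1,1,0,0} = 2
G(12) = mex{1,1,1,0} = 2
G(13) = mex{1,1,1,0} = 2
G(14) = mex{1,1,1,1} = 0
G(15) = mex{2,1,1,1} = 0
G(16) = mex{2,2,1,1} = 0
G(17) = mex{2,2,2,1} = 0
G(18) = mex{2,2,2,1} = 0
G(19) = mex{0,2,2,2} = 1
G(20) = mex{0,0,2,2} = 1
G(21) = mex{0,0,0,2} = 1
G(22) = mex{0,0,0,2} = 1
G(23) = mex{0,0,0,0} = 1
G(24) = mex{1,0,0,0} = 2
G(25) = mex{1,1,0,0} = 2
Stack A: G(7) = 1.
Stack B: G(25) = 2.
Combined Grundy value = 1 ⊕ 2 = 3.
A winning move leaves total XOR = 0, i.e. changes one component's Grundy value g to g ⊕ X where X is the current total.
Stack A: need g' = 1⊕3 = 2. Options: 7−5→G=0, 7−6→G=0, 7−7→G=0. Hits: 0.
Stack B: need g' = 2⊕3 = 1. Options: 25−5→G=1, 25−6→G=1, 25−7→G=0, 25−9→G=0. Hits: 2.

2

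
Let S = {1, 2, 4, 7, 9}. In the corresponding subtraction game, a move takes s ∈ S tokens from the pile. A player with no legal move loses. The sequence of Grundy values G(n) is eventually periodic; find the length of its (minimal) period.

11

n :  0  1  2  3  4  5  6  7  8  9 10 11 12 13 14 15 16 17 18 19 20 21 22 23
G :  0  1  2  0  1  2  0  1  2  3  4  0  1  2  0  1  2  0  1  2  3  4  0  1
G(n+11) = G(n) holds for n = 0,…,8 (a full window of length max(S) = 9), so the sequence is purely periodic with period 11.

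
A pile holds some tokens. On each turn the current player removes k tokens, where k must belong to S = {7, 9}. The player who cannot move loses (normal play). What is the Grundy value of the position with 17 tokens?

0

n :  0  1  2  3  4  5  6  7  8  9 10 11 12 13 14 15 16 17
G :  0  0  0  0  0  0  0  1  1  1  1  1  1  1  2  2  0  0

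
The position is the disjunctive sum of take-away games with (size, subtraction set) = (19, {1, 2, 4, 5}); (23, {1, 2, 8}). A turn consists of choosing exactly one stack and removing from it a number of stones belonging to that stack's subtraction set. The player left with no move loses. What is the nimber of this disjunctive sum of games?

3

Stack A, S = {1, 2, 4, 5}:
n :  0  1  2  3  4  5  6  7  8  9 10 11 12 13 14 15 16 17 18 19
G :  0  1  2  0  1  2  0  1  2  0  1  2  0  1  2  0  1  2  0  1
G_A(19) = 1.
Stack B, S = {1, 2, 8}:
n :  0  1  2  3  4  5  6  7  8  9 10 11 12 13 14 15 16 17 18 19 20 21 22 23
G :  0  1  2  0  1  2  0  1  2  0  1  2  0  1  2  0  1  2  0  1  2  0  1  2
G_B(23) = 2.
Combined Grundy value = 1 ⊕ 2 = 3.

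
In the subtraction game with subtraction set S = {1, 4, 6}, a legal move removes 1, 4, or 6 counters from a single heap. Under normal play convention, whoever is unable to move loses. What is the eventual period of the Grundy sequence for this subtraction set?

G(0) = 0
G(1) = mex{0} = 1
G(2) = mex{1} = 0
G(3) = mex{0} = 1
G(4) = mex{1,0} = 2
G(5) = mex{2,1} = 0
G(6) = mex{0,0,0} = 1
G(7) = mex{1,1,1} = 0
G(8) = mex{0,2,0} = 1
G(9) = mex{1,0,1} = 2
G(10) = mex{2,1,2} = 0
G(11) = mex{0,0,0} = 1
G(12) = mex{1,1,1} = 0
G(13) = mex{0,2,0} = 1
G(14) = mex{1,0,1} = 2
G(n+5) = G(n) holds for n = 0,…,5 (a full window of length max(S) = 6), so the sequence is purely periodic with period 5.

5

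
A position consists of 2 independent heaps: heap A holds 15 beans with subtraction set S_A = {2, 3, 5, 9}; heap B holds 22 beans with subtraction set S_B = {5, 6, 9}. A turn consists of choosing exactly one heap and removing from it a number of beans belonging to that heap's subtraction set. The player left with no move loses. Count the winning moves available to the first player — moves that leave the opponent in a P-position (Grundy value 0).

Heap A, S = {2, 3, 5, 9}:
G(0) = 0
G(1) = mex{} = 0
G(2) = mex{0} = 1
G(3) = mex{0,0} = 1
G(4) = mex{1,0} = 2
G(5) = mex{1,1,0} = 2
G(6) = mex{2,1,0} = 3
G(7) = mex{2,2,1} = 0
G(8) = mex{3,2,1} = 0
G(9) = mex{0,3,2,0} = 1
G(10) = mex{0,0,2,0} = 1
G(11) = mex{1,0,3,1} = 2
G(12) = mex{1,1,0,1} = 2
G(13) = mex{2,1,0,2} = 3
G(14) = mex{2,2,1,2} = 0
G(15) = mex{3,2,1,3} = 0
G_A(15) = 0.
Heap B, S = {5, 6, 9}:
n :  0  1  2  3  4  5  6  7  8  9 10 11 12 13 14 15 16 17 18 19 20 21 22
G :  0  0  0  0  0  1  1  1  1  1  2  2  2  2  0  0  0  0  0  1  1  1  1
G_B(22) = 1.
Combined Grundy value = 0 ⊕ 1 = 1.
A winning move leaves total XOR = 0, i.e. changes one component's Grundy value g to g ⊕ X where X is the current total.
Heap A: need g' = 0⊕1 = 1. Options: 15−2→G=3, 15−3→G=2, 15−5→G=1, 15−9→G=3. Hits: 1.
Heap B: need g' = 1⊕1 = 0. Options: 22−5→G=0, 22−6→G=0, 22−9→G=2. Hits: 2.

3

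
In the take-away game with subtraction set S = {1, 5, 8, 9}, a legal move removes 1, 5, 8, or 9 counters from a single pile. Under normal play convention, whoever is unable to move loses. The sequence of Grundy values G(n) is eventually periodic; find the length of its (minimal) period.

16

G(0) = 0
G(1) = mex{0} = 1
G(2) = mex{1} = 0
G(3) = mex{0} = 1
G(4) = mex{1} = 0
G(5) = mex{0,0} = 1
G(6) = mex{1,1} = 0
G(7) = mex{0,0} = 1
G(8) = mex{1,1,0} = 2
G(9) = mex{2,0,1,0} = 3
G(10) = mex{3,1,0,1} = 2
G(11) = mex{2,0,1,0} = 3
G(12) = mex{3,1,0,1} = 2
G(13) = mex{2,2,1,0} = 3
G(14) = mex{3,3,0,1} = 2
G(15) = mex{2,2,1,0} = 3
G(16) = mex{3,3,2,1} = 0
G(17) = mex{0,2,3,2} = 1
G(18) = mex{1,3,2,3} = 0
G(19) = mex{0,2,3,2} = 1
G(20) = mex{1,3,2,3} = 0
G(21) = mex{0,0,3,2} = 1
G(22) = mex{1,1,2,3} = 0
G(23) = mex{0,0,3,2} = 1
G(24) = mex{1,1,0,3} = 2
G(25) = mex{2,0,1,0} = 3
G(26) = mex{3,1,0,1} = 2
G(27) = mex{2,0,1,0} = 3
G(28) = mex{3,1,0,1} = 2
G(29) = mex{2,2,1,0} = 3
G(30) = mex{3,3,0,1} = 2
G(31) = mex{2,2,1,0} = 3
G(32) = mex{3,3,2,1} = 0
G(33) = mex{0,2,3,2} = 1
G(n+16) = G(n) holds for n = 0,…,8 (a full window of length max(S) = 9), so the sequence is purely periodic with period 16.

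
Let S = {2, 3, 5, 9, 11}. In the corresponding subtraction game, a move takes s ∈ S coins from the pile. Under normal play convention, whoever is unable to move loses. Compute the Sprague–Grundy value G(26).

n :  0  1  2  3  4  5  6  7  8  9 10 11 12 13 14 15 16 17 18 19 20 21 22 23 24 25 26
G :  0  0  1  1  2  2  3  0  0  1  1  2  2  3  0  0  1  1  2  2  3  0  0  1  1  2  2

2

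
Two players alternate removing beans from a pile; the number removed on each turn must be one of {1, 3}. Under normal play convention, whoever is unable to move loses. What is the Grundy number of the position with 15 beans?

1

n :  0  1  2  3  4  5  6  7  8  9 10 11 12 13 14 15
G :  0  1  0  1  0  1  0  1  0  1  0  1  0  1  0  1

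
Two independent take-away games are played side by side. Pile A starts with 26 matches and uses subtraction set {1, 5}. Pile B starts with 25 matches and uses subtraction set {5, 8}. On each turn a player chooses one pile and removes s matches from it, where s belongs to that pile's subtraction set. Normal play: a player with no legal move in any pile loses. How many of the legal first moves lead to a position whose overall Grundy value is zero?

1

Pile A, S = {1, 5}:
G(0) = 0
G(1) = mex{0} = 1
G(2) = mex{1} = 0
G(3) = mex{0} = 1
G(4) = mex{1} = 0
G(5) = mex{0,0} = 1
G(6) = mex{1,1} = 0
G(7) = mex{0,0} = 1
G(8) = mex{1,1} = 0
G(9) = mex{0,0} = 1
G(10) = mex{1,1} = 0
G(11) = mex{0,0} = 1
G(12) = mex{1,1} = 0
G(13) = mex{0,0} = 1
G(14) = mex{1,1} = 0
G(15) = mex{0,0} = 1
G(16) = mex{1,1} = 0
G(17) = mex{0,0} = 1
G(18) = mex{1,1} = 0
G(19) = mex{0,0} = 1
G(20) = mex{1,1} = 0
G(21) = mex{0,0} = 1
G(22) = mex{1,1} = 0
G(23) = mex{0,0} = 1
G(24) = mex{1,1} = 0
G(25) = mex{0,0} = 1
G(26) = mex{1,1} = 0
G_A(26) = 0.
Pile B, S = {5, 8}:
G(0) = 0
G(1) = mex{} = 0
G(2) = mex{} = 0
G(3) = mex{} = 0
G(4) = mex{} = 0
G(5) = mex{0} = 1
G(6) = mex{0} = 1
G(7) = mex{0} = 1
G(8) = mex{0,0} = 1
G(9) = mex{0,0} = 1
G(10) = mex{1,0} = 2
G(11) = mex{1,0} = 2
G(12) = mex{1,0} = 2
G(13) = mex{1,1} = 0
G(14) = mex{1,1} = 0
G(15) = mex{2,1} = 0
G(16) = mex{2,1} = 0
G(17) = mex{2,1} = 0
G(18) = mex{0,2} = 1
G(19) = mex{0,2} = 1
G(20) = mex{0,2} = 1
G(21) = mex{0,0} = 1
G(22) = mex{0,0} = 1
G(23) = mex{1,0} = 2
G(24) = mex{1,0} = 2
G(25) = mex{1,0} = 2
G_B(25) = 2.
Combined Grundy value = 0 ⊕ 2 = 2.
A winning move leaves total XOR = 0, i.e. changes one component's Grundy value g to g ⊕ X where X is the current total.
Pile A: need g' = 0⊕2 = 2. Options: 26−1→G=1, 26−5→G=1. Hits: 0.
Pile B: need g' = 2⊕2 = 0. Options: 25−5→G=1, 25−8→G=0. Hits: 1.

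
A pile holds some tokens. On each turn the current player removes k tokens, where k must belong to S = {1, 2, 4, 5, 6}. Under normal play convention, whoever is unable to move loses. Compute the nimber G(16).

3

G(0) = 0
G(1) = mex{0} = 1
G(2) = mex{1,0} = 2
G(3) = mex{2,1} = 0
G(4) = mex{0,2,0} = 1
G(5) = mex{1,0,1,0} = 2
G(6) = mex{2,1,2,1,0} = 3
G(7) = mex{3,2,0,2,1} = 4
G(8) = mex{4,3,1,0,2} = 5
G(9) = mex{5,4,2,1,0} = 3
G(10) = mex{3,5,3,2,1} = 0
G(11) = mex{0,3,4,3,2} = 1
G(12) = mex{1,0,5,4,3} = 2
G(13) = mex{2,1,3,5,4} = 0
G(14) = mex{0,2,0,3,5} = 1
G(15) = mex{1,0,1,0,3} = 2
G(16) = mex{2,1,2,1,0} = 3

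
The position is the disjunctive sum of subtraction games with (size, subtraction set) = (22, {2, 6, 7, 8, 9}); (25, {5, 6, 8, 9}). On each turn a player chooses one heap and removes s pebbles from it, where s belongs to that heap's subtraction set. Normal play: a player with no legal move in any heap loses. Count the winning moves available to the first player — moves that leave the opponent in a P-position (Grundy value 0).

Heap A, S = {2, 6, 7, 8, 9}:
G(0) = 0
G(1) = mex{} = 0
G(2) = mex{0} = 1
G(3) = mex{0} = 1
G(4) = mex{1} = 0
G(5) = mex{1} = 0
G(6) = mex{0,0} = 1
G(7) = mex{0,0,0} = 1
G(8) = mex{1,1,0,0} = 2
G(9) = mex{1,1,1,0,0} = 2
G(10) = mex{2,0,1,1,0} = 3
G(11) = mex{2,0,0,1,1} = 3
G(12) = mex{3,1,0,0,1} = 2
G(13) = mex{3,1,1,0,0} = 2
G(14) = mex{2,2,1,1,0} = 3
G(15) = mex{2,2,2,1,1} = 0
G(16) = mex{3,3,2,2,1} = 0
G(17) = mex{0,3,3,2,2} = 1
G(18) = mex{0,2,3,3,2} = 1
G(19) = mex{1,2,2,3,3} = 0
G(20) = mex{1,3,2,2,3} = 0
G(21) = mex{0,0,3,2,2} = 1
G(22) = mex{0,0,0,3,2} = 1
G_A(22) = 1.
Heap B, S = {5, 6, 8, 9}:
G(0) = 0
G(1) = mex{} = 0
G(2) = mex{} = 0
G(3) = mex{} = 0
G(4) = mex{} = 0
G(5) = mex{0} = 1
G(6) = mex{0,0} = 1
G(7) = mex{0,0} = 1
G(8) = mex{0,0,0} = 1
G(9) = mex{0,0,0,0} = 1
G(10) = mex{1,0,0,0} = 2
G(11) = mex{1,1,0,0} = 2
G(12) = mex{1,1,0,0} = 2
G(13) = mex{1,1,1,0} = 2
G(14) = mex{1,1,1,1} = 0
G(15) = mex{2,1,1,1} = 0
G(16) = mex{2,2,1,1} = 0
G(17) = mex{2,2,1,1} = 0
G(18) = mex{2,2,2,1} = 0
G(19) = mex{0,2,2,2} = 1
G(20) = mex{0,0,2,2} = 1
G(21) = mex{0,0,2,2} = 1
G(22) = mex{0,0,0,2} = 1
G(23) = mex{0,0,0,0} = 1
G(24) = mex{1,0,0,0} = 2
G(25) = mex{1,1,0,0} = 2
G_B(25) = 2.
Combined Grundy value = 1 ⊕ 2 = 3.
A winning move leaves total XOR = 0, i.e. changes one component's Grundy value g to g ⊕ X where X is the current total.
Heap A: need g' = 1⊕3 = 2. Options: 22−2→G=0, 22−6→G=0, 22−7→G=0, 22−8→G=3, 22−9→G=2. Hits: 1.
Heap B: need g' = 2⊕3 = 1. Options: 25−5→G=1, 25−6→G=1, 25−8→G=0, 25−9→G=0. Hits: 2.

3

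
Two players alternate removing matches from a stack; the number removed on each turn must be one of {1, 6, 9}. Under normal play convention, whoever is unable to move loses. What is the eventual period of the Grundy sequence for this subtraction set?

5

G(0) = 0
G(1) = mex{0} = 1
G(2) = mex{1} = 0
G(3) = mex{0} = 1
G(4) = mex{1} = 0
G(5) = mex{0} = 1
G(6) = mex{1,0} = 2
G(7) = mex{2,1} = 0
G(8) = mex{0,0} = 1
G(9) = mex{1,1,0} = 2
G(10) = mex{2,0,1} = 3
G(11) = mex{3,1,0} = 2
G(12) = mex{2,2,1} = 0
G(13) = mex{0,0,0} = 1
G(14) = mex{1,1,1} = 0
G(15) = mex{0,2,2} = 1
G(16) = mex{1,3,0} = 2
G(17) = mex{2,2,1} = 0
G(18) = mex{0,0,2} = 1
G(19) = mex{1,1,3} = 0
G(20) = mex{0,0,2} = 1
G(21) = mex{1,1,0} = 2
G(22) = mex{2,2,1} = 0
G(23) = mex{0,0,0} = 1
G(24) = mex{1,1,1} = 0
G(25) = mex{0,0,2} = 1
G(26) = mex{1,1,0} = 2
From n = 11 onward G(n+5) = G(n); since this holds over max(S) = 9 consecutive positions the period is 5 (pre-period 11).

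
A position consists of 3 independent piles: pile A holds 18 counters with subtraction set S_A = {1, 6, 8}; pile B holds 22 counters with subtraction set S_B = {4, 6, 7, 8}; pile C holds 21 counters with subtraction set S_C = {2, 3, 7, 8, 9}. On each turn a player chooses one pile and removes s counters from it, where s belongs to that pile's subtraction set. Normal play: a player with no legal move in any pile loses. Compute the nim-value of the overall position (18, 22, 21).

Pile A, S = {1, 6, 8}:
G(0) = 0
G(1) = mex{0} = 1
G(2) = mex{1} = 0
G(3) = mex{0} = 1
G(4) = mex{1} = 0
G(5) = mex{0} = 1
G(6) = mex{1,0} = 2
G(7) = mex{2,1} = 0
G(8) = mex{0,0,0} = 1
G(9) = mex{1,1,1} = 0
G(10) = mex{0,0,0} = 1
G(11) = mex{1,1,1} = 0
G(12) = mex{0,2,0} = 1
G(13) = mex{1,0,1} = 2
G(14) = mex{2,1,2} = 0
G(15) = mex{0,0,0} = 1
G(16) = mex{1,1,1} = 0
G(17) = mex{0,0,0} = 1
G(18) = mex{1,1,1} = 0
G_A(18) = 0.
Pile B, S = {4, 6, 7, 8}:
n :  0  1  2  3  4  5  6  7  8  9 10 11 12 13 14 15 16 17 18 19 20 21 22
G :  0  0  0  0  1  1  1  1  2  2  2  2  0  0  0  0  1  1  1  1  2  2  2
G_B(22) = 2.
Pile C, S = {2, 3, 7, 8, 9}:
G(0) = 0
G(1) = mex{} = 0
G(2) = mex{0} = 1
G(3) = mex{0,0} = 1
G(4) = mex{1,0} = 2
G(5) = mex{1,1} = 0
G(6) = mex{2,1} = 0
G(7) = mex{0,2,0} = 1
G(8) = mex{0,0,0,0} = 1
G(9) = mex{1,0,1,0,0} = 2
G(10) = mex{1,1,1,1,0} = 2
G(11) = mex{2,1,2,1,1} = 0
G(12) = mex{2,2,0,2,1} = 3
G(13) = mex{0,2,0,0,2} = 1
G(14) = mex{3,0,1,0,0} = 2
G(15) = mex{1,3,1,1,0} = 2
G(16) = mex{2,1,2,1,1} = 0
G(17) = mex{2,2,2,2,1} = 0
G(18) = mex{0,2,0,2,2} = 1
G(19) = mex{0,0,3,0,2} = 1
G(20) = mex{1,0,1,3,0} = 2
G(21) = mex{1,1,2,1,3} = 0
G_C(21) = 0.
Combined Grundy value = 0 ⊕ 2 ⊕ 0 = 2.

2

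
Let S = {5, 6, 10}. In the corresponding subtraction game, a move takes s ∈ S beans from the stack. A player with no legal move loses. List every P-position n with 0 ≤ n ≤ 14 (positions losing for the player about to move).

n :  0  1  2  3  4  5  6  7  8  9 10 11 12 13 14
G :  0  0  0  0  0  1  1  1  1  1  2  2  2  2  2
P-positions are exactly the n with G(n) = 0.

0, 1, 2, 3, 4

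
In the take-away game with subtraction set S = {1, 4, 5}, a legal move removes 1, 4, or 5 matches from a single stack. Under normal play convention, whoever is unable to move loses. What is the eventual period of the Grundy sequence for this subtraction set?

n :  0  1  2  3  4  5  6  7  8  9 10 11 12 13 14 15 16 17
G :  0  1  0  1  2  3  2  3  0  1  0  1  2  3  2  3  0  1
G(n+8) = G(n) holds for n = 0,…,4 (a full window of length max(S) = 5), so the sequence is purely periodic with period 8.

8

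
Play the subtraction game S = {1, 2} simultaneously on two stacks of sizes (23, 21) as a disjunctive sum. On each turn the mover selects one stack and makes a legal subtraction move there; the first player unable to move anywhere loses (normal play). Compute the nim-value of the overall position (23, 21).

All stacks use S = {1, 2}:
G(0) = 0
G(1) = mex{0} = 1
G(2) = mex{1,0} = 2
G(3) = mex{2,1} = 0
G(4) = mex{0,2} = 1
G(5) = mex{1,0} = 2
G(6) = mex{2,1} = 0
G(7) = mex{0,2} = 1
G(8) = mex{1,0} = 2
G(9) = mex{2,1} = 0
G(10) = mex{0,2} = 1
G(11) = mex{1,0} = 2
G(12) = mex{2,1} = 0
G(13) = mex{0,2} = 1
G(14) = mex{1,0} = 2
G(15) = mex{2,1} = 0
G(16) = mex{0,2} = 1
G(17) = mex{1,0} = 2
G(18) = mex{2,1} = 0
G(19) = mex{0,2} = 1
G(20) = mex{1,0} = 2
G(21) = mex{2,1} = 0
G(22) = mex{0,2} = 1
G(23) = mex{1,0} = 2
Stack A: G(23) = 2.
Stack B: G(21) = 0.
Combined Grundy value = 2 ⊕ 0 = 2.

2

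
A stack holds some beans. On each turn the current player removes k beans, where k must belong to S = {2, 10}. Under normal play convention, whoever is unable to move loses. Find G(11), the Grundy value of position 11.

1

n :  0  1  2  3  4  5  6  7  8  9 10 11
G :  0  0  1  1  0  0  1  1  0  0  1  1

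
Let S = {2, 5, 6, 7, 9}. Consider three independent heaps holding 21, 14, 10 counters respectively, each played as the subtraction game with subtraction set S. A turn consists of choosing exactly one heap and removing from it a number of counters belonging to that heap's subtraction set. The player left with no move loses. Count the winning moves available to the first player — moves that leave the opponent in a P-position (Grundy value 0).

All heaps use S = {2, 5, 6, 7, 9}:
G(0) = 0
G(1) = mex{} = 0
G(2) = mex{0} = 1
G(3) = mex{0} = 1
G(4) = mex{1} = 0
G(5) = mex{1,0} = 2
G(6) = mex{0,0,0} = 1
G(7) = mex{2,1,0,0} = 3
G(8) = mex{1,1,1,0} = 2
G(9) = mex{3,0,1,1,0} = 2
G(10) = mex{2,2,0,1,0} = 3
G(11) = mex{2,1,2,0,1} = 3
G(12) = mex{3,3,1,2,1} = 0
G(13) = mex{3,2,3,1,0} = 4
G(14) = mex{0,2,2,3,2} = 1
G(15) = mex{4,3,2,2,1} = 0
G(16) = mex{1,3,3,2,3} = 0
G(17) = mex{0,0,3,3,2} = 1
G(18) = mex{0,4,0,3,2} = 1
G(19) = mex{1,1,4,0,3} = 2
G(20) = mex{1,0,1,4,3} = 2
G(21) = mex{2,0,0,1,0} = 3
Heap A: G(21) = 3.
Heap B: G(14) = 1.
Heap C: G(10) = 3.
Combined Grundy value = 3 ⊕ 1 ⊕ 3 = 1.
A winning move leaves total XOR = 0, i.e. changes one component's Grundy value g to g ⊕ X where X is the current total.
Heap A: need g' = 3⊕1 = 2. Options: 21−2→G=2, 21−5→G=0, 21−6→G=0, 21−7→G=1, 21−9→G=0. Hits: 1.
Heap B: need g' = 1⊕1 = 0. Options: 14−2→G=0, 14−5→G=2, 14−6→G=2, 14−7→G=3, 14−9→G=2. Hits: 1.
Heap C: need g' = 3⊕1 = 2. Options: 10−2→G=2, 10−5→G=2, 10−6→G=0, 10−7→G=1, 10−9→G=0. Hits: 2.

4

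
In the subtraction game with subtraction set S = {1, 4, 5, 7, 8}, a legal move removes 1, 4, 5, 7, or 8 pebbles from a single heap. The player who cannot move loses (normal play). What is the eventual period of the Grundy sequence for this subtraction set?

11

G(0) = 0
G(1) = mex{0} = 1
G(2) = mex{1} = 0
G(3) = mex{0} = 1
G(4) = mex{1,0} = 2
G(5) = mex{2,1,0} = 3
G(6) = mex{3,0,1} = 2
G(7) = mex{2,1,0,0} = 3
G(8) = mex{3,2,1,1,0} = 4
G(9) = mex{4,3,2,0,1} = 5
G(10) = mex{5,2,3,1,0} = 4
G(11) = mex{4,3,2,2,1} = 0
G(12) = mex{0,4,3,3,2} = 1
G(13) = mex{1,5,4,2,3} = 0
G(14) = mex{0,4,5,3,2} = 1
G(15) = mex{1,0,4,4,3} = 2
G(16) = mex{2,1,0,5,4} = 3
G(17) = mex{3,0,1,4,5} = 2
G(18) = mex{2,1,0,0,4} = 3
G(19) = mex{3,2,1,1,0} = 4
G(20) = mex{4,3,2,0,1} = 5
G(21) = mex{5,2,3,1,0} = 4
G(22) = mex{4,3,2,2,1} = 0
G(23) = mex{0,4,3,3,2} = 1
G(n+11) = G(n) holds for n = 0,…,7 (a full window of length max(S) = 8), so the sequence is purely periodic with period 11.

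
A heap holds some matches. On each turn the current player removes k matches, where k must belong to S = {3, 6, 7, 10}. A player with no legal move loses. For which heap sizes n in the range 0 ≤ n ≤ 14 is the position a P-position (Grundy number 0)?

0, 1, 2, 13, 14

n :  0  1  2  3  4  5  6  7  8  9 10 11 12 13 14
G :  0  0  0  1  1  1  2  2  2  3  3  3  4  0  0
P-positions are exactly the n with G(n) = 0.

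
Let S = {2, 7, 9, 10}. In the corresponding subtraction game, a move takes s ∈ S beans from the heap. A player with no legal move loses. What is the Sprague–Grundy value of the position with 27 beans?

n :  0  1  2  3  4  5  6  7  8  9 10 11 12 13 14 15 16 17 18 19 20 21 22 23 24 25 26 27
G :  0  0  1  1  0  0  1  1  2  2  3  3  2  2  3  3  0  0  1  1  0  0  1  1  2  2  3  3

3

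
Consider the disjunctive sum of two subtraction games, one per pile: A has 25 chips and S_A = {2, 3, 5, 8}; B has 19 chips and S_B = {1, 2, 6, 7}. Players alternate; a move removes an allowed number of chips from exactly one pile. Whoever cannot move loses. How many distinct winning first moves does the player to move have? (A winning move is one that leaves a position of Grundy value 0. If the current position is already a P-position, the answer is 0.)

Pile A, S = {2, 3, 5, 8}:
G(0) = 0
G(1) = mex{} = 0
G(2) = mex{0} = 1
G(3) = mex{0,0} = 1
G(4) = mex{1,0} = 2
G(5) = mex{1,1,0} = 2
G(6) = mex{2,1,0} = 3
G(7) = mex{2,2,1} = 0
G(8) = mex{3,2,1,0} = 4
G(9) = mex{0,3,2,0} = 1
G(10) = mex{4,0,2,1} = 3
G(11) = mex{1,4,3,1} = 0
G(12) = mex{3,1,0,2} = 4
G(13) = mex{0,3,4,2} = 1
G(14) = mex{4,0,1,3} = 2
G(15) = mex{1,4,3,0} = 2
G(16) = mex{2,1,0,4} = 3
G(17) = mex{2,2,4,1} = 0
G(18) = mex{3,2,1,3} = 0
G(19) = mex{0,3,2,0} = 1
G(20) = mex{0,0,2,4} = 1
G(21) = mex{1,0,3,1} = 2
G(22) = mex{1,1,0,2} = 3
G(23) = mex{2,1,0,2} = 3
G(24) = mex{3,2,1,3} = 0
G(25) = mex{3,3,1,0} = 2
G_A(25) = 2.
Pile B, S = {1, 2, 6, 7}:
G(0) = 0
G(1) = mex{0} = 1
G(2) = mex{1,0} = 2
G(3) = mex{2,1} = 0
G(4) = mex{0,2} = 1
G(5) = mex{1,0} = 2
G(6) = mex{2,1,0} = 3
G(7) = mex{3,2,1,0} = 4
G(8) = mex{4,3,2,1} = 0
G(9) = mex{0,4,0,2} = 1
G(10) = mex{1,0,1,0} = 2
G(11) = mex{2,1,2,1} = 0
G(12) = mex{0,2,3,2} = 1
G(13) = mex{1,0,4,3} = 2
G(14) = mex{2,1,0,4} = 3
G(15) = mex{3,2,1,0} = 4
G(16) = mex{4,3,2,1} = 0
G(17) = mex{0,4,0,2} = 1
G(18) = mex{1,0,1,0} = 2
G(19) = mex{2,1,2,1} = 0
G_B(19) = 0.
Combined Grundy value = 2 ⊕ 0 = 2.
A winning move leaves total XOR = 0, i.e. changes one component's Grundy value g to g ⊕ X where X is the current total.
Pile A: need g' = 2⊕2 = 0. Options: 25−2→G=3, 25−3→G=3, 25−5→G=1, 25−8→G=0. Hits: 1.
Pile B: need g' = 0⊕2 = 2. Options: 19−1→G=2, 19−2→G=1, 19−6→G=2, 19−7→G=1. Hits: 2.

3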